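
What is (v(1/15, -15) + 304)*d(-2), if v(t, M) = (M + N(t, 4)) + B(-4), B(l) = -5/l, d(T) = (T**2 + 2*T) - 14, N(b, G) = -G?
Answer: -8015/2 ≈ -4007.5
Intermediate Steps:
d(T) = -14 + T**2 + 2*T
v(t, M) = -11/4 + M (v(t, M) = (M - 1*4) - 5/(-4) = (M - 4) - 5*(-1/4) = (-4 + M) + 5/4 = -11/4 + M)
(v(1/15, -15) + 304)*d(-2) = ((-11/4 - 15) + 304)*(-14 + (-2)**2 + 2*(-2)) = (-71/4 + 304)*(-14 + 4 - 4) = (1145/4)*(-14) = -8015/2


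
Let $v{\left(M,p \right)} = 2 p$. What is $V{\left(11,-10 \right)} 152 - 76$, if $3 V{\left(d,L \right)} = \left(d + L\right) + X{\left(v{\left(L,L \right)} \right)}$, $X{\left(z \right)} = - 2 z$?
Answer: $\frac{6004}{3} \approx 2001.3$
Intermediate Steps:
$V{\left(d,L \right)} = - L + \frac{d}{3}$ ($V{\left(d,L \right)} = \frac{\left(d + L\right) - 2 \cdot 2 L}{3} = \frac{\left(L + d\right) - 4 L}{3} = \frac{d - 3 L}{3} = - L + \frac{d}{3}$)
$V{\left(11,-10 \right)} 152 - 76 = \left(\left(-1\right) \left(-10\right) + \frac{1}{3} \cdot 11\right) 152 - 76 = \left(10 + \frac{11}{3}\right) 152 - 76 = \frac{41}{3} \cdot 152 - 76 = \frac{6232}{3} - 76 = \frac{6004}{3}$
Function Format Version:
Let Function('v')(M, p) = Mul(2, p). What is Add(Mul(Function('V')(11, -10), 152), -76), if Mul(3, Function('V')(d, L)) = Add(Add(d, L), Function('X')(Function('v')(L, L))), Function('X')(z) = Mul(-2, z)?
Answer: Rational(6004, 3) ≈ 2001.3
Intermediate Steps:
Function('V')(d, L) = Add(Mul(-1, L), Mul(Rational(1, 3), d)) (Function('V')(d, L) = Mul(Rational(1, 3), Add(Add(d, L), Mul(-2, Mul(2, L)))) = Mul(Rational(1, 3), Add(Add(L, d), Mul(-4, L))) = Mul(Rational(1, 3), Add(d, Mul(-3, L))) = Add(Mul(-1, L), Mul(Rational(1, 3), d)))
Add(Mul(Function('V')(11, -10), 152), -76) = Add(Mul(Add(Mul(-1, -10), Mul(Rational(1, 3), 11)), 152), -76) = Add(Mul(Add(10, Rational(11, 3)), 152), -76) = Add(Mul(Rational(41, 3), 152), -76) = Add(Rational(6232, 3), -76) = Rational(6004, 3)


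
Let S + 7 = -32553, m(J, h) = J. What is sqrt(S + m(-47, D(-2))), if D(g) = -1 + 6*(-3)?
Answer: 3*I*sqrt(3623) ≈ 180.57*I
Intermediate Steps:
D(g) = -19 (D(g) = -1 - 18 = -19)
S = -32560 (S = -7 - 32553 = -32560)
sqrt(S + m(-47, D(-2))) = sqrt(-32560 - 47) = sqrt(-32607) = 3*I*sqrt(3623)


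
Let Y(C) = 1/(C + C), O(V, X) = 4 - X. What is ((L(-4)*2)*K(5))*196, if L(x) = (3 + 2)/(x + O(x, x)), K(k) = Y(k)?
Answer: 49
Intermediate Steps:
Y(C) = 1/(2*C)
K(k) = 1/(2*k)
L(x) = 5/4 (L(x) = (3 + 2)/(x + (4 - x)) = 5/4)
((L(-4)*2)*K(5))*196 = (((5/4)*2)*((½)/5))*196 = (5*((½)*(⅕))/2)*196 = ((5/2)*(⅒))*196 = (¼)*196 = 49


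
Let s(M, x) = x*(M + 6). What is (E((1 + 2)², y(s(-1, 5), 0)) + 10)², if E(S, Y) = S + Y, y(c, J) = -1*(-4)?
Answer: 529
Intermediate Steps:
s(M, x) = x*(6 + M)
y(c, J) = 4
(E((1 + 2)², y(s(-1, 5), 0)) + 10)² = (((1 + 2)² + 4) + 10)² = ((3² + 4) + 10)² = ((9 + 4) + 10)² = (13 + 10)² = 23² = 529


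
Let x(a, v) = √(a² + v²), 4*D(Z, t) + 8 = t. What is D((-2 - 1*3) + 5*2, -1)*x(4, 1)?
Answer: -9*√17/4 ≈ -9.2770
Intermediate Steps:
D(Z, t) = -2 + t/4
D((-2 - 1*3) + 5*2, -1)*x(4, 1) = (-2 + (¼)*(-1))*√(4² + 1²) = (-2 - ¼)*√(16 + 1) = -9*√17/4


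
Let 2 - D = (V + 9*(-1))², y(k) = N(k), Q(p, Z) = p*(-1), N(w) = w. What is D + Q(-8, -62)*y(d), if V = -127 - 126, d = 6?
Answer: -68594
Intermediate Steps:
V = -253
Q(p, Z) = -p
y(k) = k
D = -68642 (D = 2 - (-253 + 9*(-1))² = 2 - (-253 - 9)² = 2 - 1*(-262)² = 2 - 1*68644 = 2 - 68644 = -68642)
D + Q(-8, -62)*y(d) = -68642 - 1*(-8)*6 = -68642 + 8*6 = -68642 + 48 = -68594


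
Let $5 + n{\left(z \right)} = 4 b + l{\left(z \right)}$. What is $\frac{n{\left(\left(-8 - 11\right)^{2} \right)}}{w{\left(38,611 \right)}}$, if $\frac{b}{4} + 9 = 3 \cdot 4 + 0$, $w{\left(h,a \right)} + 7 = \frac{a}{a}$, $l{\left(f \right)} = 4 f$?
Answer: $- \frac{1487}{6} \approx -247.83$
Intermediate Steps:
$w{\left(h,a \right)} = -6$ ($w{\left(h,a \right)} = -7 + \frac{a}{a} = -7 + 1 = -6$)
$b = 12$ ($b = -36 + 4 \left(3 \cdot 4 + 0\right) = -36 + 4 \left(12 + 0\right) = -36 + 4 \cdot 12 = -36 + 48 = 12$)
$n{\left(z \right)} = 43 + 4 z$ ($n{\left(z \right)} = -5 + \left(4 \cdot 12 + 4 z\right) = -5 + \left(48 + 4 z\right) = 43 + 4 z$)
$\frac{n{\left(\left(-8 - 11\right)^{2} \right)}}{w{\left(38,611 \right)}} = \frac{43 + 4 \left(-8 - 11\right)^{2}}{-6} = \left(43 + 4 \left(-19\right)^{2}\right) \left(- \frac{1}{6}\right) = \left(43 + 4 \cdot 361\right) \left(- \frac{1}{6}\right) = \left(43 + 1444\right) \left(- \frac{1}{6}\right) = 1487 \left(- \frac{1}{6}\right) = - \frac{1487}{6}$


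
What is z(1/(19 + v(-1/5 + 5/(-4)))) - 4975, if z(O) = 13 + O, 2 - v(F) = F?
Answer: -2227918/449 ≈ -4962.0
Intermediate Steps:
v(F) = 2 - F
z(1/(19 + v(-1/5 + 5/(-4)))) - 4975 = (13 + 1/(19 + (2 - (-1/5 + 5/(-4))))) - 4975 = (13 + 1/(19 + (2 - (-1*⅕ + 5*(-¼))))) - 4975 = (13 + 1/(19 + (2 - (-⅕ - 5/4)))) - 4975 = (13 + 1/(19 + (2 - 1*(-29/20)))) - 4975 = (13 + 1/(19 + (2 + 29/20))) - 4975 = (13 + 1/(19 + 69/20)) - 4975 = (13 + 1/(449/20)) - 4975 = (13 + 20/449) - 4975 = 5857/449 - 4975 = -2227918/449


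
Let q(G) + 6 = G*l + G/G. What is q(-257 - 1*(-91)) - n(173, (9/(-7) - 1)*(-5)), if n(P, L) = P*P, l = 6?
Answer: -30930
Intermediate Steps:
n(P, L) = P²
q(G) = -5 + 6*G (q(G) = -6 + (G*6 + G/G) = -6 + (6*G + 1) = -6 + (1 + 6*G) = -5 + 6*G)
q(-257 - 1*(-91)) - n(173, (9/(-7) - 1)*(-5)) = (-5 + 6*(-257 - 1*(-91))) - 1*173² = (-5 + 6*(-257 + 91)) - 1*29929 = (-5 + 6*(-166)) - 29929 = (-5 - 996) - 29929 = -1001 - 29929 = -30930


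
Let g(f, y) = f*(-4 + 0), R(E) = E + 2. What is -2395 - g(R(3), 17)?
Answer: -2375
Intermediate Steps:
R(E) = 2 + E
g(f, y) = -4*f (g(f, y) = f*(-4) = -4*f)
-2395 - g(R(3), 17) = -2395 - (-4)*(2 + 3) = -2395 - (-4)*5 = -2395 - 1*(-20) = -2395 + 20 = -2375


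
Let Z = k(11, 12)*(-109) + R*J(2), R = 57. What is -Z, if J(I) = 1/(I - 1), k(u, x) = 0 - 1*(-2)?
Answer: 161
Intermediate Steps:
k(u, x) = 2 (k(u, x) = 0 + 2 = 2)
J(I) = 1/(-1 + I)
Z = -161 (Z = 2*(-109) + 57/(-1 + 2) = -218 + 57/1 = -218 + 57*1 = -218 + 57 = -161)
-Z = -1*(-161) = 161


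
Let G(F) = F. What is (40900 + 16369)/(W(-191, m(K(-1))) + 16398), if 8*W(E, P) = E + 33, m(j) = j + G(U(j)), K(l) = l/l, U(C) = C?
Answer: 229076/65513 ≈ 3.4967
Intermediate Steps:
K(l) = 1
m(j) = 2*j (m(j) = j + j = 2*j)
W(E, P) = 33/8 + E/8 (W(E, P) = (E + 33)/8 = (33 + E)/8 = 33/8 + E/8)
(40900 + 16369)/(W(-191, m(K(-1))) + 16398) = (40900 + 16369)/((33/8 + (⅛)*(-191)) + 16398) = 57269/((33/8 - 191/8) + 16398) = 57269/(-79/4 + 16398) = 57269/(65513/4) = 57269*(4/65513) = 229076/65513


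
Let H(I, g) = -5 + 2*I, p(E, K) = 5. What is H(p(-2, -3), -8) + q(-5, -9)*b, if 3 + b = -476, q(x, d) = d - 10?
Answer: 9106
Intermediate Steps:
q(x, d) = -10 + d
b = -479 (b = -3 - 476 = -479)
H(p(-2, -3), -8) + q(-5, -9)*b = (-5 + 2*5) + (-10 - 9)*(-479) = (-5 + 10) - 19*(-479) = 5 + 9101 = 9106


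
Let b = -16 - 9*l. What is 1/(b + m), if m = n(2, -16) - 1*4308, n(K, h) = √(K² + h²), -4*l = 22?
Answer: -17098/73084361 - 8*√65/73084361 ≈ -0.00023483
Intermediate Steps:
l = -11/2 (l = -¼*22 = -11/2 ≈ -5.5000)
m = -4308 + 2*√65 (m = √(2² + (-16)²) - 1*4308 = √(4 + 256) - 4308 = √260 - 4308 = 2*√65 - 4308 = -4308 + 2*√65 ≈ -4291.9)
b = 67/2 (b = -16 - 9*(-11/2) = -16 + 99/2 = 67/2 ≈ 33.500)
1/(b + m) = 1/(67/2 + (-4308 + 2*√65)) = 1/(-8549/2 + 2*√65)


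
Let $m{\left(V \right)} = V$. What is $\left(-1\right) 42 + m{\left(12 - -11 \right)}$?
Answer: $-19$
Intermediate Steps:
$\left(-1\right) 42 + m{\left(12 - -11 \right)} = \left(-1\right) 42 + \left(12 - -11\right) = -42 + \left(12 + 11\right) = -42 + 23 = -19$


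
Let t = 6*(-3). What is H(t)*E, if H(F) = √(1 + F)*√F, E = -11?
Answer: 33*√34 ≈ 192.42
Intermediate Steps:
t = -18
H(F) = √F*√(1 + F)
H(t)*E = (√(-18)*√(1 - 18))*(-11) = ((3*I*√2)*√(-17))*(-11) = ((3*I*√2)*(I*√17))*(-11) = -3*√34*(-11) = 33*√34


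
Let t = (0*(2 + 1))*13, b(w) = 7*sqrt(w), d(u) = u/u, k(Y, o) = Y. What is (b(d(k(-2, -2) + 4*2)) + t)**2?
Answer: 49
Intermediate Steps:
d(u) = 1
t = 0 (t = (0*3)*13 = 0*13 = 0)
(b(d(k(-2, -2) + 4*2)) + t)**2 = (7*sqrt(1) + 0)**2 = (7*1 + 0)**2 = (7 + 0)**2 = 7**2 = 49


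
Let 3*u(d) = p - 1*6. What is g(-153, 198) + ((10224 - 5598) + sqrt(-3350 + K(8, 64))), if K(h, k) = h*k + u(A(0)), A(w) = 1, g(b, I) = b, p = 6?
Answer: 4473 + I*sqrt(2838) ≈ 4473.0 + 53.273*I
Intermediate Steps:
u(d) = 0 (u(d) = (6 - 1*6)/3 = (6 - 6)/3 = (1/3)*0 = 0)
K(h, k) = h*k (K(h, k) = h*k + 0 = h*k)
g(-153, 198) + ((10224 - 5598) + sqrt(-3350 + K(8, 64))) = -153 + ((10224 - 5598) + sqrt(-3350 + 8*64)) = -153 + (4626 + sqrt(-3350 + 512)) = -153 + (4626 + sqrt(-2838)) = -153 + (4626 + I*sqrt(2838)) = 4473 + I*sqrt(2838)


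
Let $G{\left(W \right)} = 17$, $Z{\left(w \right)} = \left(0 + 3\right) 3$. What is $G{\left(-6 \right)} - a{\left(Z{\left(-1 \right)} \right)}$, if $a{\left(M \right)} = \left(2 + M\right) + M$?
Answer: $-3$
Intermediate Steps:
$Z{\left(w \right)} = 9$ ($Z{\left(w \right)} = 3 \cdot 3 = 9$)
$a{\left(M \right)} = 2 + 2 M$
$G{\left(-6 \right)} - a{\left(Z{\left(-1 \right)} \right)} = 17 - \left(2 + 2 \cdot 9\right) = 17 - \left(2 + 18\right) = 17 - 20 = -3$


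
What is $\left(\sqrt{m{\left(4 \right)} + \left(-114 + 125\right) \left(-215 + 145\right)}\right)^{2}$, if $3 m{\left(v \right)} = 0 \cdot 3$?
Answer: $-770$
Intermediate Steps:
$m{\left(v \right)} = 0$ ($m{\left(v \right)} = \frac{0 \cdot 3}{3} = \frac{1}{3} \cdot 0 = 0$)
$\left(\sqrt{m{\left(4 \right)} + \left(-114 + 125\right) \left(-215 + 145\right)}\right)^{2} = \left(\sqrt{0 + \left(-114 + 125\right) \left(-215 + 145\right)}\right)^{2} = \left(\sqrt{0 + 11 \left(-70\right)}\right)^{2} = \left(\sqrt{0 - 770}\right)^{2} = \left(\sqrt{-770}\right)^{2} = \left(i \sqrt{770}\right)^{2} = -770$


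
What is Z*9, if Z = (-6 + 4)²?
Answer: 36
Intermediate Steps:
Z = 4 (Z = (-2)² = 4)
Z*9 = 4*9 = 36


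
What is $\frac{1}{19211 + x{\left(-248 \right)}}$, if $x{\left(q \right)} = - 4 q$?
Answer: $\frac{1}{20203} \approx 4.9498 \cdot 10^{-5}$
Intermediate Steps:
$\frac{1}{19211 + x{\left(-248 \right)}} = \frac{1}{19211 - -992} = \frac{1}{19211 + 992} = \frac{1}{20203}$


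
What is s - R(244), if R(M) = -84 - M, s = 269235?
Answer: 269563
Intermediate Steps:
s - R(244) = 269235 - (-84 - 1*244) = 269235 - (-84 - 244) = 269235 - 1*(-328) = 269235 + 328 = 269563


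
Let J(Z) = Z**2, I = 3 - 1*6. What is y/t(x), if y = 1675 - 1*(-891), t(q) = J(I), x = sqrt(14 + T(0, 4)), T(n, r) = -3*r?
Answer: 2566/9 ≈ 285.11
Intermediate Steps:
x = sqrt(2) (x = sqrt(14 - 3*4) = sqrt(14 - 12) = sqrt(2) ≈ 1.4142)
I = -3 (I = 3 - 6 = -3)
t(q) = 9 (t(q) = (-3)**2 = 9)
y = 2566 (y = 1675 + 891 = 2566)
y/t(x) = 2566/9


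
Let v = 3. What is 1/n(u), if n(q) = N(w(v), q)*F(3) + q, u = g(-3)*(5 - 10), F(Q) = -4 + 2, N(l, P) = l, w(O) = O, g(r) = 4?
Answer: -1/26 ≈ -0.038462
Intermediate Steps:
F(Q) = -2
u = -20 (u = 4*(5 - 10) = 4*(-5) = -20)
n(q) = -6 + q (n(q) = 3*(-2) + q = -6 + q)
1/n(u) = 1/(-6 - 20) = 1/(-26) = -1/26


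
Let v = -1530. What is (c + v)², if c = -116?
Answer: 2709316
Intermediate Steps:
(c + v)² = (-116 - 1530)² = (-1646)² = 2709316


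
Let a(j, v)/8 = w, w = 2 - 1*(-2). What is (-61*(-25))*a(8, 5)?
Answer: 48800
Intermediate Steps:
w = 4 (w = 2 + 2 = 4)
a(j, v) = 32 (a(j, v) = 8*4 = 32)
(-61*(-25))*a(8, 5) = -61*(-25)*32 = 1525*32 = 48800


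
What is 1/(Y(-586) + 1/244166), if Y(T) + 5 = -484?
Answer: -244166/119397173 ≈ -0.0020450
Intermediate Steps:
Y(T) = -489 (Y(T) = -5 - 484 = -489)
1/(Y(-586) + 1/244166) = 1/(-489 + 1/244166) = 1/(-119397173/244166) = -244166/119397173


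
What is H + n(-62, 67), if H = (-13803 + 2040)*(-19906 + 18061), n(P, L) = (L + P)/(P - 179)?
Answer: 5230359130/241 ≈ 2.1703e+7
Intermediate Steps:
n(P, L) = (L + P)/(-179 + P)
H = 21702735 (H = -11763*(-1845) = 21702735)
H + n(-62, 67) = 21702735 + (67 - 62)/(-179 - 62) = 21702735 + 5/(-241) = 21702735 - 1/241*5 = 21702735 - 5/241 = 5230359130/241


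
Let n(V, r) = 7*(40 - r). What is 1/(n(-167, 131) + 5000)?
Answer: 1/4363 ≈ 0.00022920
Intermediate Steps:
n(V, r) = 280 - 7*r
1/(n(-167, 131) + 5000) = 1/((280 - 7*131) + 5000) = 1/((280 - 917) + 5000) = 1/(-637 + 5000) = 1/4363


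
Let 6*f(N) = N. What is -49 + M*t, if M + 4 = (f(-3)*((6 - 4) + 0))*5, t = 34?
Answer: -355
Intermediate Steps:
f(N) = N/6
M = -9 (M = -4 + (((1/6)*(-3))*((6 - 4) + 0))*5 = -4 - (2 + 0)/2*5 = -4 - 1/2*2*5 = -4 - 1*5 = -4 - 5 = -9)
-49 + M*t = -49 - 9*34 = -49 - 306 = -355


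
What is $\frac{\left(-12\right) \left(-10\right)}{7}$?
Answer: $\frac{120}{7} \approx 17.143$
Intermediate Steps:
$\frac{\left(-12\right) \left(-10\right)}{7} = 120 \cdot \frac{1}{7} = \frac{120}{7}$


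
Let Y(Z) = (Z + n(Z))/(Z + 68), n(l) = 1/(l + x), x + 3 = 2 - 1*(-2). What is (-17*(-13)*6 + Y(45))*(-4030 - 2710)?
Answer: -23234866030/2599 ≈ -8.9399e+6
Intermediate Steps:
x = 1 (x = -3 + (2 - 1*(-2)) = -3 + (2 + 2) = -3 + 4 = 1)
n(l) = 1/(1 + l) (n(l) = 1/(l + 1) = 1/(1 + l))
Y(Z) = (Z + 1/(1 + Z))/(68 + Z) (Y(Z) = (Z + 1/(1 + Z))/(Z + 68) = (Z + 1/(1 + Z))/(68 + Z))
(-17*(-13)*6 + Y(45))*(-4030 - 2710) = (-17*(-13)*6 + (1 + 45*(1 + 45))/((1 + 45)*(68 + 45)))*(-4030 - 2710) = (221*6 + (1 + 45*46)/(46*113))*(-6740) = (1326 + (1/46)*(1/113)*(1 + 2070))*(-6740) = (1326 + (1/46)*(1/113)*2071)*(-6740) = (1326 + 2071/5198)*(-6740) = (6894619/5198)*(-6740) = -23234866030/2599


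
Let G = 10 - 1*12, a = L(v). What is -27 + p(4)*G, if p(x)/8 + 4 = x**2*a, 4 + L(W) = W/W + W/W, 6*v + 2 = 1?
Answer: 549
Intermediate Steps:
v = -1/6 (v = -1/3 + (1/6)*1 = -1/3 + 1/6 = -1/6 ≈ -0.16667)
L(W) = -2 (L(W) = -4 + (W/W + W/W) = -4 + (1 + 1) = -4 + 2 = -2)
a = -2
p(x) = -32 - 16*x**2 (p(x) = -32 + 8*(x**2*(-2)) = -32 + 8*(-2*x**2) = -32 - 16*x**2)
G = -2 (G = 10 - 12 = -2)
-27 + p(4)*G = -27 + (-32 - 16*4**2)*(-2) = -27 + (-32 - 16*16)*(-2) = -27 + (-32 - 256)*(-2) = -27 - 288*(-2) = -27 + 576 = 549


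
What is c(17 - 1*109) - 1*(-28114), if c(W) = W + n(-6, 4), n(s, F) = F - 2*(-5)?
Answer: 28036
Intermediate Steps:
n(s, F) = 10 + F (n(s, F) = F + 10 = 10 + F)
c(W) = 14 + W (c(W) = W + (10 + 4) = W + 14 = 14 + W)
c(17 - 1*109) - 1*(-28114) = (14 + (17 - 1*109)) - 1*(-28114) = (14 + (17 - 109)) + 28114 = (14 - 92) + 28114 = -78 + 28114 = 28036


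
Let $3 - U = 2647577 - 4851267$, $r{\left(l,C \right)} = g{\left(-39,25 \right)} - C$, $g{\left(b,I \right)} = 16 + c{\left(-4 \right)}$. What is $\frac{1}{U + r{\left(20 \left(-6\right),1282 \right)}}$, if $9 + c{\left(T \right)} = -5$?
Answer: $\frac{1}{2202413} \approx 4.5405 \cdot 10^{-7}$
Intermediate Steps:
$c{\left(T \right)} = -14$ ($c{\left(T \right)} = -9 - 5 = -14$)
$g{\left(b,I \right)} = 2$ ($g{\left(b,I \right)} = 16 - 14 = 2$)
$r{\left(l,C \right)} = 2 - C$
$U = 2203693$ ($U = 3 - \left(2647577 - 4851267\right) = 3 - -2203690 = 3 + 2203690 = 2203693$)
$\frac{1}{U + r{\left(20 \left(-6\right),1282 \right)}} = \frac{1}{2203693 + \left(2 - 1282\right)} = \frac{1}{2203693 - 1280} = \frac{1}{2202413}$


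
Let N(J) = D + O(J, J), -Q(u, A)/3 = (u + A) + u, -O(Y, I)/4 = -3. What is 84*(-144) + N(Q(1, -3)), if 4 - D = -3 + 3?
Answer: -12080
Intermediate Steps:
O(Y, I) = 12 (O(Y, I) = -4*(-3) = 12)
Q(u, A) = -6*u - 3*A (Q(u, A) = -3*((u + A) + u) = -3*((A + u) + u) = -3*(A + 2*u) = -6*u - 3*A)
D = 4 (D = 4 - (-3 + 3) = 4 - 1*0 = 4 + 0 = 4)
N(J) = 16 (N(J) = 4 + 12 = 16)
84*(-144) + N(Q(1, -3)) = 84*(-144) + 16 = -12096 + 16 = -12080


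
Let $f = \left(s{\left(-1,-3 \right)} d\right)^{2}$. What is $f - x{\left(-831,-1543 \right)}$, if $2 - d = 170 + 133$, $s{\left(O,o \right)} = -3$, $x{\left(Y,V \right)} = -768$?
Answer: $816177$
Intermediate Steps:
$d = -301$ ($d = 2 - \left(170 + 133\right) = 2 - 303 = -301$)
$f = 815409$ ($f = \left(\left(-3\right) \left(-301\right)\right)^{2} = 903^{2} = 815409$)
$f - x{\left(-831,-1543 \right)} = 815409 - -768 = 815409 + 768 = 816177$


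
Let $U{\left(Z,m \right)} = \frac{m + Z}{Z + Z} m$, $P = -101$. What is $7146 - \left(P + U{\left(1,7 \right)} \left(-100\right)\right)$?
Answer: $10047$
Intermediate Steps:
$U{\left(Z,m \right)} = \frac{m \left(Z + m\right)}{2 Z}$ ($U{\left(Z,m \right)} = \frac{Z + m}{2 Z} m = \frac{m \left(Z + m\right)}{2 Z}$)
$7146 - \left(P + U{\left(1,7 \right)} \left(-100\right)\right) = 7146 - \left(-101 + \frac{1}{2} \cdot 7 \cdot 1^{-1} \left(1 + 7\right) \left(-100\right)\right) = 7146 - \left(-101 + \frac{1}{2} \cdot 7 \cdot 1 \cdot 8 \left(-100\right)\right) = 7146 - \left(-101 + 28 \left(-100\right)\right) = 7146 - \left(-101 - 2800\right) = 7146 - -2901 = 7146 + 2901 = 10047$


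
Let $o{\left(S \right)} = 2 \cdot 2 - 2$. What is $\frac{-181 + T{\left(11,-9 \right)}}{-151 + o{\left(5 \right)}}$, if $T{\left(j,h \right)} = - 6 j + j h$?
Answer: $\frac{346}{149} \approx 2.3221$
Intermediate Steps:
$o{\left(S \right)} = 2$ ($o{\left(S \right)} = 4 - 2 = 2$)
$T{\left(j,h \right)} = - 6 j + h j$
$\frac{-181 + T{\left(11,-9 \right)}}{-151 + o{\left(5 \right)}} = \frac{-181 + 11 \left(-6 - 9\right)}{-151 + 2} = \frac{-181 + 11 \left(-15\right)}{-149} = \left(-181 - 165\right) \left(- \frac{1}{149}\right) = \left(-346\right) \left(- \frac{1}{149}\right) = \frac{346}{149}$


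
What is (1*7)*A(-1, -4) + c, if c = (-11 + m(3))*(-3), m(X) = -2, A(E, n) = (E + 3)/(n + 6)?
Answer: 46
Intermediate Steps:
A(E, n) = (3 + E)/(6 + n)
c = 39 (c = (-11 - 2)*(-3) = -13*(-3) = 39)
(1*7)*A(-1, -4) + c = (1*7)*((3 - 1)/(6 - 4)) + 39 = 7*(2/2) + 39 = 7*((½)*2) + 39 = 7*1 + 39 = 7 + 39 = 46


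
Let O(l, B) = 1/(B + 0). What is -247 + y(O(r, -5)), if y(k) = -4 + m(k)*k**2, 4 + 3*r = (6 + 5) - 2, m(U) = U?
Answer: -31376/125 ≈ -251.01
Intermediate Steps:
r = 5/3 (r = -4/3 + ((6 + 5) - 2)/3 = -4/3 + (11 - 2)/3 = -4/3 + (1/3)*9 = -4/3 + 3 = 5/3 ≈ 1.6667)
O(l, B) = 1/B
y(k) = -4 + k**3 (y(k) = -4 + k*k**2 = -4 + k**3)
-247 + y(O(r, -5)) = -247 + (-4 + (1/(-5))**3) = -247 + (-4 + (-1/5)**3) = -247 + (-4 - 1/125) = -247 - 501/125 = -31376/125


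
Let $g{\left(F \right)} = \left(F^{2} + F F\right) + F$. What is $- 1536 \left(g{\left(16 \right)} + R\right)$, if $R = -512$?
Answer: $-24576$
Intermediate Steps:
$g{\left(F \right)} = F + 2 F^{2}$ ($g{\left(F \right)} = \left(F^{2} + F^{2}\right) + F = 2 F^{2} + F = F + 2 F^{2}$)
$- 1536 \left(g{\left(16 \right)} + R\right) = - 1536 \left(16 \left(1 + 2 \cdot 16\right) - 512\right) = - 1536 \left(16 \left(1 + 32\right) - 512\right) = - 1536 \left(16 \cdot 33 - 512\right) = - 1536 \left(528 - 512\right) = \left(-1536\right) 16 = -24576$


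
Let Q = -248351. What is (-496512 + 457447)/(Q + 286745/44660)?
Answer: 348928580/2218213783 ≈ 0.15730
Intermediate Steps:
(-496512 + 457447)/(Q + 286745/44660) = (-496512 + 457447)/(-248351 + 286745/44660) = -39065/(-248351 + 286745*(1/44660)) = -39065/(-248351 + 57349/8932) = -39065/(-2218213783/8932) = -39065*(-8932/2218213783) = 348928580/2218213783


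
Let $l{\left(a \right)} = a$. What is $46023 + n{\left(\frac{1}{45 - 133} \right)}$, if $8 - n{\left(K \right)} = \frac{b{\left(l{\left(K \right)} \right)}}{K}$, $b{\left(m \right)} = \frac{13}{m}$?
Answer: $-54641$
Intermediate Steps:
$n{\left(K \right)} = 8 - \frac{13}{K^{2}}$ ($n{\left(K \right)} = 8 - \frac{13 \frac{1}{K}}{K} = 8 - \frac{13}{K^{2}}$)
$46023 + n{\left(\frac{1}{45 - 133} \right)} = 46023 + \left(8 - \frac{13}{\frac{1}{\left(45 - 133\right)^{2}}}\right) = 46023 + \left(8 - \frac{13}{\frac{1}{7744}}\right) = 46023 + \left(8 - 100672\right) = 46023 - 100664 = -54641$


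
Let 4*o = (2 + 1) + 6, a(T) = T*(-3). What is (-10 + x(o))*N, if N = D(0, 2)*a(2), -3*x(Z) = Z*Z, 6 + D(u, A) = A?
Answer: -561/2 ≈ -280.50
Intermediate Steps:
a(T) = -3*T
D(u, A) = -6 + A
o = 9/4 (o = ((2 + 1) + 6)/4 = (3 + 6)/4 = (1/4)*9 = 9/4 ≈ 2.2500)
x(Z) = -Z**2/3 (x(Z) = -Z*Z/3 = -Z**2/3)
N = 24 (N = (-6 + 2)*(-3*2) = -4*(-6) = 24)
(-10 + x(o))*N = (-10 - (9/4)**2/3)*24 = (-10 - 1/3*81/16)*24 = (-10 - 27/16)*24 = -187/16*24 = -561/2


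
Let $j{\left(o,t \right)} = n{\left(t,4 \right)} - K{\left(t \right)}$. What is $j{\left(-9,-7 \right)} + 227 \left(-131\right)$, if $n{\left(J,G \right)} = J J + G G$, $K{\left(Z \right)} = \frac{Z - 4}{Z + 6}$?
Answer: $-29683$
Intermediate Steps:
$K{\left(Z \right)} = \frac{-4 + Z}{6 + Z}$
$n{\left(J,G \right)} = G^{2} + J^{2}$ ($n{\left(J,G \right)} = J^{2} + G^{2} = G^{2} + J^{2}$)
$j{\left(o,t \right)} = 16 + t^{2} - \frac{-4 + t}{6 + t}$ ($j{\left(o,t \right)} = \left(4^{2} + t^{2}\right) - \frac{-4 + t}{6 + t} = \left(16 + t^{2}\right) - \frac{-4 + t}{6 + t} = 16 + t^{2} - \frac{-4 + t}{6 + t}$)
$j{\left(-9,-7 \right)} + 227 \left(-131\right) = \frac{4 - -7 + \left(6 - 7\right) \left(16 + \left(-7\right)^{2}\right)}{6 - 7} + 227 \left(-131\right) = \frac{4 + 7 - \left(16 + 49\right)}{-1} - 29737 = - (4 + 7 - 65) - 29737 = \left(-1\right) \left(-54\right) - 29737 = 54 - 29737 = -29683$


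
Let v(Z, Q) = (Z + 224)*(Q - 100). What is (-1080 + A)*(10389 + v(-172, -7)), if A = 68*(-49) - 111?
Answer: -21823475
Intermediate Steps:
v(Z, Q) = (-100 + Q)*(224 + Z) (v(Z, Q) = (224 + Z)*(-100 + Q) = (-100 + Q)*(224 + Z))
A = -3443 (A = -3332 - 111 = -3443)
(-1080 + A)*(10389 + v(-172, -7)) = (-1080 - 3443)*(10389 + (-22400 - 100*(-172) + 224*(-7) - 7*(-172))) = -4523*(10389 + (-22400 + 17200 - 1568 + 1204)) = -4523*(10389 - 5564) = -4523*4825 = -21823475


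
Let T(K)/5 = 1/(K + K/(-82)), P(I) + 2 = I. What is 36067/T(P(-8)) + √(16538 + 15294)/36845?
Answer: -2921427/41 + 2*√7958/36845 ≈ -71254.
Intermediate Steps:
P(I) = -2 + I
T(K) = 410/(81*K) (T(K) = 5/(K + K/(-82)) = 5/(K + K*(-1/82)) = 5/(K - K/82) = 5/((81*K/82)) = 5*(82/(81*K)) = 410/(81*K))
36067/T(P(-8)) + √(16538 + 15294)/36845 = 36067/((410/(81*(-2 - 8)))) + √(16538 + 15294)/36845 = 36067/(((410/81)/(-10))) + √31832*(1/36845) = 36067/(((410/81)*(-⅒))) + (2*√7958)*(1/36845) = 36067/(-41/81) + 2*√7958/36845 = 36067*(-81/41) + 2*√7958/36845 = -2921427/41 + 2*√7958/36845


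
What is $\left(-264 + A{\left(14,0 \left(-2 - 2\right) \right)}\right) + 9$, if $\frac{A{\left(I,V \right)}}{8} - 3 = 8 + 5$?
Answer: $-127$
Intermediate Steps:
$A{\left(I,V \right)} = 128$ ($A{\left(I,V \right)} = 24 + 8 \left(8 + 5\right) = 24 + 8 \cdot 13 = 24 + 104 = 128$)
$\left(-264 + A{\left(14,0 \left(-2 - 2\right) \right)}\right) + 9 = \left(-264 + 128\right) + 9 = -136 + 9 = -127$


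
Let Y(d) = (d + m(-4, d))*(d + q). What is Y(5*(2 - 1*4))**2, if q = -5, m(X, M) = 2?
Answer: 14400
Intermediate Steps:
Y(d) = (-5 + d)*(2 + d) (Y(d) = (d + 2)*(d - 5) = (2 + d)*(-5 + d) = (-5 + d)*(2 + d))
Y(5*(2 - 1*4))**2 = (-10 + (5*(2 - 1*4))**2 - 15*(2 - 1*4))**2 = (-10 + (5*(2 - 4))**2 - 15*(2 - 4))**2 = (-10 + (5*(-2))**2 - 15*(-2))**2 = (-10 + (-10)**2 - 3*(-10))**2 = (-10 + 100 + 30)**2 = 120**2 = 14400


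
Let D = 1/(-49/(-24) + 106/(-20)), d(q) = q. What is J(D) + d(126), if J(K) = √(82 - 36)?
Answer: 126 + √46 ≈ 132.78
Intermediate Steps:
D = -120/391 (D = 1/(-49*(-1/24) + 106*(-1/20)) = 1/(49/24 - 53/10) = 1/(-391/120) = -120/391 ≈ -0.30691)
J(K) = √46
J(D) + d(126) = √46 + 126 = 126 + √46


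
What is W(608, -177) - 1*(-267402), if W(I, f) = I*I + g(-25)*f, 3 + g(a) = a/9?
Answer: 1914266/3 ≈ 6.3809e+5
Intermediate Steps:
g(a) = -3 + a/9
W(I, f) = I**2 - 52*f/9 (W(I, f) = I*I + (-3 + (1/9)*(-25))*f = I**2 + (-3 - 25/9)*f = I**2 - 52*f/9)
W(608, -177) - 1*(-267402) = (608**2 - 52/9*(-177)) - 1*(-267402) = (369664 + 3068/3) + 267402 = 1112060/3 + 267402 = 1914266/3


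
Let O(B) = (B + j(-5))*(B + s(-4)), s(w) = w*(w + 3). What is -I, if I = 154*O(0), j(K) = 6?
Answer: -3696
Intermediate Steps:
s(w) = w*(3 + w)
O(B) = (4 + B)*(6 + B) (O(B) = (B + 6)*(B - 4*(3 - 4)) = (6 + B)*(B - 4*(-1)) = (6 + B)*(B + 4) = (6 + B)*(4 + B) = (4 + B)*(6 + B))
I = 3696 (I = 154*(24 + 0**2 + 10*0) = 154*(24 + 0 + 0) = 154*24 = 3696)
-I = -1*3696 = -3696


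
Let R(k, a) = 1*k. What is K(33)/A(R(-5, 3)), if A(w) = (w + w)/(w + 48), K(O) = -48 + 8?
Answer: 172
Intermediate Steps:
K(O) = -40
R(k, a) = k
A(w) = 2*w/(48 + w) (A(w) = (2*w)/(48 + w) = 2*w/(48 + w))
K(33)/A(R(-5, 3)) = -40/(2*(-5)/(48 - 5)) = -40/(2*(-5)/43) = -40/(2*(-5)*(1/43)) = -40/(-10/43) = -40*(-43/10) = 172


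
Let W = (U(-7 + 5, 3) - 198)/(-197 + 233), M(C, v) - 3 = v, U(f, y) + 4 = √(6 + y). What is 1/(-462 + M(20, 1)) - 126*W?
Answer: 159498/229 ≈ 696.50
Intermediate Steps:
U(f, y) = -4 + √(6 + y)
M(C, v) = 3 + v
W = -199/36 (W = ((-4 + √(6 + 3)) - 198)/(-197 + 233) = ((-4 + √9) - 198)/36 = ((-4 + 3) - 198)*(1/36) = (-1 - 198)*(1/36) = -199*1/36 = -199/36 ≈ -5.5278)
1/(-462 + M(20, 1)) - 126*W = 1/(-462 + (3 + 1)) - 126*(-199/36) = 1/(-462 + 4) + 1393/2 = 1/(-458) + 1393/2 = -1/458 + 1393/2 = 159498/229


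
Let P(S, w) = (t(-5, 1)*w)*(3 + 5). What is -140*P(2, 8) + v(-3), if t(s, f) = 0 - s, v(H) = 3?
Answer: -44797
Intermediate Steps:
t(s, f) = -s
P(S, w) = 40*w (P(S, w) = ((-1*(-5))*w)*(3 + 5) = (5*w)*8 = 40*w)
-140*P(2, 8) + v(-3) = -5600*8 + 3 = -140*320 + 3 = -44800 + 3 = -44797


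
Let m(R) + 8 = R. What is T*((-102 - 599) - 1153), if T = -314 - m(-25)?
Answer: 520974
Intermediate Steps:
m(R) = -8 + R
T = -281 (T = -314 - (-8 - 25) = -314 - 1*(-33) = -314 + 33 = -281)
T*((-102 - 599) - 1153) = -281*((-102 - 599) - 1153) = -281*(-701 - 1153) = -281*(-1854) = 520974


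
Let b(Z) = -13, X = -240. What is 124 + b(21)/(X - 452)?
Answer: 85821/692 ≈ 124.02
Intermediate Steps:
124 + b(21)/(X - 452) = 124 - 13/(-240 - 452) = 124 - 13/(-692) = 124 - 1/692*(-13) = 124 + 13/692 = 85821/692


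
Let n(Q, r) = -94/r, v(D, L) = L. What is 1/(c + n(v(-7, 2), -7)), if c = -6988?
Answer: -7/48822 ≈ -0.00014338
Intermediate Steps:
1/(c + n(v(-7, 2), -7)) = 1/(-6988 - 94/(-7)) = 1/(-6988 - 94*(-⅐)) = 1/(-6988 + 94/7) = 1/(-48822/7) = -7/48822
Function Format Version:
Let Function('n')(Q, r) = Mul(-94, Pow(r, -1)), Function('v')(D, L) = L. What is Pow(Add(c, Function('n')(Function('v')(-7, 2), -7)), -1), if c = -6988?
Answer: Rational(-7, 48822) ≈ -0.00014338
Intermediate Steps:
Pow(Add(c, Function('n')(Function('v')(-7, 2), -7)), -1) = Pow(Add(-6988, Mul(-94, Pow(-7, -1))), -1) = Pow(Add(-6988, Mul(-94, Rational(-1, 7))), -1) = Pow(Add(-6988, Rational(94, 7)), -1) = Pow(Rational(-48822, 7), -1) = Rational(-7, 48822)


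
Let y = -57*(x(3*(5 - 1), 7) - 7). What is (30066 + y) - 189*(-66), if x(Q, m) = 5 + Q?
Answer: 41970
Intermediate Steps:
y = -570 (y = -57*((5 + 3*(5 - 1)) - 7) = -57*((5 + 3*4) - 7) = -57*((5 + 12) - 7) = -57*(17 - 7) = -57*10 = -570)
(30066 + y) - 189*(-66) = (30066 - 570) - 189*(-66) = 29496 + 12474 = 41970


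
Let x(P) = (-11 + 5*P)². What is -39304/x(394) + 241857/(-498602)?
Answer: -947767066625/1913475421962 ≈ -0.49531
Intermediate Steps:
-39304/x(394) + 241857/(-498602) = -39304/(-11 + 5*394)² + 241857/(-498602) = -39304/(-11 + 1970)² + 241857*(-1/498602) = -39304/(1959²) - 241857/498602 = -39304/3837681 - 241857/498602 = -947767066625/1913475421962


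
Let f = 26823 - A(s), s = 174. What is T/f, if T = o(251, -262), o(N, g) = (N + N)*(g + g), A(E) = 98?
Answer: -263048/26725 ≈ -9.8428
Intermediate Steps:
f = 26725 (f = 26823 - 1*98 = 26823 - 98 = 26725)
o(N, g) = 4*N*g (o(N, g) = (2*N)*(2*g) = 4*N*g)
T = -263048 (T = 4*251*(-262) = -263048)
T/f = -263048/26725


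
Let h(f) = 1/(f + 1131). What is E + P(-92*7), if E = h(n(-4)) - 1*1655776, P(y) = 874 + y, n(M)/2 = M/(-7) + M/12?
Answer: -39337428485/23761 ≈ -1.6555e+6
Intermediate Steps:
n(M) = -5*M/42 (n(M) = 2*(M/(-7) + M/12) = 2*(M*(-1/7) + M*(1/12)) = 2*(-M/7 + M/12) = 2*(-5*M/84) = -5*M/42)
h(f) = 1/(1131 + f)
E = -39342893515/23761 (E = 1/(1131 - 5/42*(-4)) - 1*1655776 = 1/(1131 + 10/21) - 1655776 = 1/(23761/21) - 1655776 = 21/23761 - 1655776 = -39342893515/23761 ≈ -1.6558e+6)
E + P(-92*7) = -39342893515/23761 + (874 - 92*7) = -39342893515/23761 + (874 - 644) = -39342893515/23761 + 230 = -39337428485/23761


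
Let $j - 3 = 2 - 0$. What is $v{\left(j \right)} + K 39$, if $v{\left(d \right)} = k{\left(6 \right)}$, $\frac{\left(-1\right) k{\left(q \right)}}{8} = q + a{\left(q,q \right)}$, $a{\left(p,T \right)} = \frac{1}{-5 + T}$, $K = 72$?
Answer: $2752$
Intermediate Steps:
$j = 5$ ($j = 3 + \left(2 - 0\right) = 3 + \left(2 + 0\right) = 3 + 2 = 5$)
$k{\left(q \right)} = - 8 q - \frac{8}{-5 + q}$ ($k{\left(q \right)} = - 8 \left(q + \frac{1}{-5 + q}\right) = - 8 q - \frac{8}{-5 + q}$)
$v{\left(d \right)} = -56$ ($v{\left(d \right)} = \frac{8 \left(-1 - 6 \left(-5 + 6\right)\right)}{-5 + 6} = \frac{8 \left(-1 - 6 \cdot 1\right)}{1} = 8 \cdot 1 \left(-1 - 6\right) = 8 \cdot 1 \left(-7\right) = -56$)
$v{\left(j \right)} + K 39 = -56 + 72 \cdot 39 = -56 + 2808 = 2752$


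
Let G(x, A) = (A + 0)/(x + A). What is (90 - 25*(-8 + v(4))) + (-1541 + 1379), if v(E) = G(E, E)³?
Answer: 999/8 ≈ 124.88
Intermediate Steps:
G(x, A) = A/(A + x)
v(E) = ⅛ (v(E) = (E/(E + E))³ = (E/((2*E)))³ = (E*(1/(2*E)))³ = (½)³ = ⅛)
(90 - 25*(-8 + v(4))) + (-1541 + 1379) = (90 - 25*(-8 + ⅛)) + (-1541 + 1379) = (90 - 25*(-63/8)) - 162 = (90 + 1575/8) - 162 = 2295/8 - 162 = 999/8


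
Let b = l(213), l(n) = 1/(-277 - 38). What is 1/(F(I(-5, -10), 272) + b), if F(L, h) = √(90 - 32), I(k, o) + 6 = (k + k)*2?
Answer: 315/5755049 + 99225*√58/5755049 ≈ 0.13136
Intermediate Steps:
I(k, o) = -6 + 4*k (I(k, o) = -6 + (k + k)*2 = -6 + (2*k)*2 = -6 + 4*k)
F(L, h) = √58
l(n) = -1/315 (l(n) = 1/(-315) = -1/315)
b = -1/315 ≈ -0.0031746
1/(F(I(-5, -10), 272) + b) = 1/(√58 - 1/315) = 1/(-1/315 + √58)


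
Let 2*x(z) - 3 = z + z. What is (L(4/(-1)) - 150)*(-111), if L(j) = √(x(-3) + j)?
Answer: 16650 - 111*I*√22/2 ≈ 16650.0 - 260.32*I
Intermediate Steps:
x(z) = 3/2 + z (x(z) = 3/2 + (z + z)/2 = 3/2 + (2*z)/2 = 3/2 + z)
L(j) = √(-3/2 + j) (L(j) = √((3/2 - 3) + j) = √(-3/2 + j))
(L(4/(-1)) - 150)*(-111) = (√(-6 + 4*(4/(-1)))/2 - 150)*(-111) = (√(-6 + 4*(4*(-1)))/2 - 150)*(-111) = (√(-6 + 4*(-4))/2 - 150)*(-111) = (√(-6 - 16)/2 - 150)*(-111) = (√(-22)/2 - 150)*(-111) = ((I*√22)/2 - 150)*(-111) = (I*√22/2 - 150)*(-111) = (-150 + I*√22/2)*(-111) = 16650 - 111*I*√22/2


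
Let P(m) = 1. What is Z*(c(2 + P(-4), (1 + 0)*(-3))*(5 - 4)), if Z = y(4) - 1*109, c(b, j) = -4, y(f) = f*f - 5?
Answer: 392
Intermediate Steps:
y(f) = -5 + f² (y(f) = f² - 5 = -5 + f²)
Z = -98 (Z = (-5 + 4²) - 1*109 = (-5 + 16) - 109 = 11 - 109 = -98)
Z*(c(2 + P(-4), (1 + 0)*(-3))*(5 - 4)) = -(-392)*(5 - 4) = -(-392) = -98*(-4) = 392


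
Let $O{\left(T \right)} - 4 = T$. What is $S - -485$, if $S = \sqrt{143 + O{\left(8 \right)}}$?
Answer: $485 + \sqrt{155} \approx 497.45$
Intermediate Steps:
$O{\left(T \right)} = 4 + T$
$S = \sqrt{155}$ ($S = \sqrt{143 + \left(4 + 8\right)} = \sqrt{143 + 12} = \sqrt{155} \approx 12.45$)
$S - -485 = \sqrt{155} - -485 = \sqrt{155} + 485 = 485 + \sqrt{155}$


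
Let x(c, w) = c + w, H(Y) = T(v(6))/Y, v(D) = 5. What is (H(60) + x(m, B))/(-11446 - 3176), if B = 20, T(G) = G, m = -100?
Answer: 959/175464 ≈ 0.0054655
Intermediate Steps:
H(Y) = 5/Y
(H(60) + x(m, B))/(-11446 - 3176) = (5/60 + (-100 + 20))/(-11446 - 3176) = (5*(1/60) - 80)/(-14622) = (1/12 - 80)*(-1/14622) = -959/12*(-1/14622) = 959/175464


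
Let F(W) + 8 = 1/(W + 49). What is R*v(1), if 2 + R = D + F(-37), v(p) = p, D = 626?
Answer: 7393/12 ≈ 616.08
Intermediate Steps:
F(W) = -8 + 1/(49 + W) (F(W) = -8 + 1/(W + 49) = -8 + 1/(49 + W))
R = 7393/12 (R = -2 + (626 + (-391 - 8*(-37))/(49 - 37)) = -2 + (626 + (-391 + 296)/12) = -2 + (626 + (1/12)*(-95)) = -2 + (626 - 95/12) = -2 + 7417/12 = 7393/12 ≈ 616.08)
R*v(1) = (7393/12)*1 = 7393/12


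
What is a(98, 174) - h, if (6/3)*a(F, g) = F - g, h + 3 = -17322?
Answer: 17287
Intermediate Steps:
h = -17325 (h = -3 - 17322 = -17325)
a(F, g) = F/2 - g/2 (a(F, g) = (F - g)/2 = F/2 - g/2)
a(98, 174) - h = ((1/2)*98 - 1/2*174) - 1*(-17325) = (49 - 87) + 17325 = -38 + 17325 = 17287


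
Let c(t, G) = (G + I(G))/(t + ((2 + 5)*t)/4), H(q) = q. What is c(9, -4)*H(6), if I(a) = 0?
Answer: -32/33 ≈ -0.96970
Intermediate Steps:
c(t, G) = 4*G/(11*t) (c(t, G) = (G + 0)/(t + ((2 + 5)*t)/4) = G/(t + (7*t)*(¼)) = G/(t + 7*t/4) = G/((11*t/4)) = G*(4/(11*t)) = 4*G/(11*t))
c(9, -4)*H(6) = ((4/11)*(-4)/9)*6 = ((4/11)*(-4)*(⅑))*6 = -16/99*6 = -32/33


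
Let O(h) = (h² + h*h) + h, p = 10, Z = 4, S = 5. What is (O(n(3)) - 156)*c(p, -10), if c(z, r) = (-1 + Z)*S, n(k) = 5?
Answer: -1515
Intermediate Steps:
O(h) = h + 2*h² (O(h) = (h² + h²) + h = 2*h² + h = h + 2*h²)
c(z, r) = 15 (c(z, r) = (-1 + 4)*5 = 3*5 = 15)
(O(n(3)) - 156)*c(p, -10) = (5*(1 + 2*5) - 156)*15 = (5*(1 + 10) - 156)*15 = (5*11 - 156)*15 = (55 - 156)*15 = -101*15 = -1515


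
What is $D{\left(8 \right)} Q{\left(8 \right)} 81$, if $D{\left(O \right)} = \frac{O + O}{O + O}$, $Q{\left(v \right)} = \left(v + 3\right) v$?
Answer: $7128$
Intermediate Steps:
$Q{\left(v \right)} = v \left(3 + v\right)$ ($Q{\left(v \right)} = \left(3 + v\right) v = v \left(3 + v\right)$)
$D{\left(O \right)} = 1$ ($D{\left(O \right)} = \frac{2 O}{2 O} = 2 O \frac{1}{2 O} = 1$)
$D{\left(8 \right)} Q{\left(8 \right)} 81 = 1 \cdot 8 \left(3 + 8\right) 81 = 1 \cdot 8 \cdot 11 \cdot 81 = 1 \cdot 88 \cdot 81 = 88 \cdot 81 = 7128$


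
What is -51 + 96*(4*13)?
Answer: 4941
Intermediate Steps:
-51 + 96*(4*13) = -51 + 96*52 = -51 + 4992 = 4941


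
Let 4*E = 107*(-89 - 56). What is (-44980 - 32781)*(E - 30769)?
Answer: 10776974751/4 ≈ 2.6942e+9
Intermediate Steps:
E = -15515/4 (E = (107*(-89 - 56))/4 = (107*(-145))/4 = (1/4)*(-15515) = -15515/4 ≈ -3878.8)
(-44980 - 32781)*(E - 30769) = (-44980 - 32781)*(-15515/4 - 30769) = -77761*(-138591/4) = 10776974751/4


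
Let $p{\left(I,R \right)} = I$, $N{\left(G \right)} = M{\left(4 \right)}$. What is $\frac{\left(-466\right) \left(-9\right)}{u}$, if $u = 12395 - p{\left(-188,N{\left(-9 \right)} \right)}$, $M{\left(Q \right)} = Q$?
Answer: $\frac{4194}{12583} \approx 0.33331$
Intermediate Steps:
$N{\left(G \right)} = 4$
$u = 12583$ ($u = 12395 - -188 = 12395 + 188 = 12583$)
$\frac{\left(-466\right) \left(-9\right)}{u} = \frac{\left(-466\right) \left(-9\right)}{12583} = 4194 \cdot \frac{1}{12583} = \frac{4194}{12583}$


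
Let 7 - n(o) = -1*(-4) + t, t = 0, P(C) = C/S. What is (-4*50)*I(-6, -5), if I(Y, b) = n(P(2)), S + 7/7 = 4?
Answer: -600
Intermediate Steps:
S = 3 (S = -1 + 4 = 3)
P(C) = C/3
n(o) = 3 (n(o) = 7 - (-1*(-4) + 0) = 7 - (4 + 0) = 7 - 1*4 = 7 - 4 = 3)
I(Y, b) = 3
(-4*50)*I(-6, -5) = -4*50*3 = -200*3 = -600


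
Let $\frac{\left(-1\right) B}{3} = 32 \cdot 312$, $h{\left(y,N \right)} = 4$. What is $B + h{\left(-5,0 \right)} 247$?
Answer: $-28964$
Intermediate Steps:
$B = -29952$ ($B = - 3 \cdot 32 \cdot 312 = \left(-3\right) 9984 = -29952$)
$B + h{\left(-5,0 \right)} 247 = -29952 + 4 \cdot 247 = -29952 + 988 = -28964$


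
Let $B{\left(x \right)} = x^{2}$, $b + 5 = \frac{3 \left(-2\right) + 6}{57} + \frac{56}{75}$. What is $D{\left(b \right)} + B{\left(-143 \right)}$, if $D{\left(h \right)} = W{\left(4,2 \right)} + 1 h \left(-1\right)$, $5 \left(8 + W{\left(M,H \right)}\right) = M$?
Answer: $\frac{1533454}{75} \approx 20446.0$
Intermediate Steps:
$W{\left(M,H \right)} = -8 + \frac{M}{5}$
$b = - \frac{319}{75}$ ($b = -5 + \left(\frac{3 \left(-2\right) + 6}{57} + \frac{56}{75}\right) = -5 + \left(\left(-6 + 6\right) \frac{1}{57} + 56 \cdot \frac{1}{75}\right) = -5 + \left(0 \cdot \frac{1}{57} + \frac{56}{75}\right) = -5 + \left(0 + \frac{56}{75}\right) = -5 + \frac{56}{75} = - \frac{319}{75} \approx -4.2533$)
$D{\left(h \right)} = - \frac{36}{5} - h$ ($D{\left(h \right)} = \left(-8 + \frac{1}{5} \cdot 4\right) + 1 h \left(-1\right) = \left(-8 + \frac{4}{5}\right) + h \left(-1\right) = - \frac{36}{5} - h$)
$D{\left(b \right)} + B{\left(-143 \right)} = \left(- \frac{36}{5} - - \frac{319}{75}\right) + \left(-143\right)^{2} = \left(- \frac{36}{5} + \frac{319}{75}\right) + 20449 = - \frac{221}{75} + 20449 = \frac{1533454}{75}$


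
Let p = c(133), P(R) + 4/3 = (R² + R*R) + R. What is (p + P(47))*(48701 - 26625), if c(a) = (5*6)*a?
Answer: 559869436/3 ≈ 1.8662e+8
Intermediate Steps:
c(a) = 30*a
P(R) = -4/3 + R + 2*R² (P(R) = -4/3 + ((R² + R*R) + R) = -4/3 + ((R² + R²) + R) = -4/3 + (2*R² + R) = -4/3 + (R + 2*R²) = -4/3 + R + 2*R²)
p = 3990 (p = 30*133 = 3990)
(p + P(47))*(48701 - 26625) = (3990 + (-4/3 + 47 + 2*47²))*(48701 - 26625) = (3990 + (-4/3 + 47 + 2*2209))*22076 = (3990 + (-4/3 + 47 + 4418))*22076 = (3990 + 13391/3)*22076 = (25361/3)*22076 = 559869436/3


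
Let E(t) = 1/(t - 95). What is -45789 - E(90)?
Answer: -228944/5 ≈ -45789.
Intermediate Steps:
E(t) = 1/(-95 + t)
-45789 - E(90) = -45789 - 1/(-95 + 90) = -45789 - 1/(-5) = -45789 - 1*(-⅕) = -45789 + ⅕ = -228944/5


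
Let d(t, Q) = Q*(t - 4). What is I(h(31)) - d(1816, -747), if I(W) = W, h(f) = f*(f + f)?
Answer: 1355486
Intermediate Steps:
h(f) = 2*f**2 (h(f) = f*(2*f) = 2*f**2)
d(t, Q) = Q*(-4 + t)
I(h(31)) - d(1816, -747) = 2*31**2 - (-747)*(-4 + 1816) = 2*961 - (-747)*1812 = 1922 - 1*(-1353564) = 1922 + 1353564 = 1355486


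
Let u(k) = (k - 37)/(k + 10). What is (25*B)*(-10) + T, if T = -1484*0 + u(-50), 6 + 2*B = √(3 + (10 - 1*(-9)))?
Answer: 30087/40 - 125*√22 ≈ 165.87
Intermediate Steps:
u(k) = (-37 + k)/(10 + k)
B = -3 + √22/2 (B = -3 + √(3 + (10 - 1*(-9)))/2 = -3 + √(3 + (10 + 9))/2 = -3 + √(3 + 19)/2 = -3 + √22/2 ≈ -0.65479)
T = 87/40 (T = -1484*0 + (-37 - 50)/(10 - 50) = 0 - 87/(-40) = 0 - 1/40*(-87) = 0 + 87/40 = 87/40 ≈ 2.1750)
(25*B)*(-10) + T = (25*(-3 + √22/2))*(-10) + 87/40 = (-75 + 25*√22/2)*(-10) + 87/40 = (750 - 125*√22) + 87/40 = 30087/40 - 125*√22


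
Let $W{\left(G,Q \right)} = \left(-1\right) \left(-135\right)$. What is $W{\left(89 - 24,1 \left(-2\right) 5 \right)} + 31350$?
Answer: $31485$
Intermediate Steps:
$W{\left(G,Q \right)} = 135$
$W{\left(89 - 24,1 \left(-2\right) 5 \right)} + 31350 = 135 + 31350 = 31485$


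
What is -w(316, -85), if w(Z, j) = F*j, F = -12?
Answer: -1020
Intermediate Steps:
w(Z, j) = -12*j
-w(316, -85) = -(-12)*(-85) = -1*1020 = -1020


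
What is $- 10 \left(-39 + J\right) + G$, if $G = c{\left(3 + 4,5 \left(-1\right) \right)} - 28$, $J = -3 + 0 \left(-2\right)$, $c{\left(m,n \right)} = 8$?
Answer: $400$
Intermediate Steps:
$J = -3$ ($J = -3 + 0 = -3$)
$G = -20$ ($G = 8 - 28 = -20$)
$- 10 \left(-39 + J\right) + G = - 10 \left(-39 - 3\right) - 20 = \left(-10\right) \left(-42\right) - 20 = 420 - 20 = 400$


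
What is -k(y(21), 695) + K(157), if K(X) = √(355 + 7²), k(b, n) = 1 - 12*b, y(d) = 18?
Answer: 215 + 2*√101 ≈ 235.10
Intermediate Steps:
K(X) = 2*√101 (K(X) = √(355 + 49) = √404 = 2*√101)
-k(y(21), 695) + K(157) = -(1 - 12*18) + 2*√101 = -(1 - 216) + 2*√101 = -1*(-215) + 2*√101 = 215 + 2*√101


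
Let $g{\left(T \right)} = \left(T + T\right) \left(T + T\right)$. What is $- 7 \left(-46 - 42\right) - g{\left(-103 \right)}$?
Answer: $-41820$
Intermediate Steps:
$g{\left(T \right)} = 4 T^{2}$ ($g{\left(T \right)} = 2 T 2 T = 4 T^{2}$)
$- 7 \left(-46 - 42\right) - g{\left(-103 \right)} = - 7 \left(-46 - 42\right) - 4 \left(-103\right)^{2} = \left(-7\right) \left(-88\right) - 4 \cdot 10609 = 616 - 42436 = -41820$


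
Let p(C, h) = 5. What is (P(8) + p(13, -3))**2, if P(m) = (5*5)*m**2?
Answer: 2576025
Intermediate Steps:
P(m) = 25*m**2
(P(8) + p(13, -3))**2 = (25*8**2 + 5)**2 = (25*64 + 5)**2 = (1600 + 5)**2 = 1605**2 = 2576025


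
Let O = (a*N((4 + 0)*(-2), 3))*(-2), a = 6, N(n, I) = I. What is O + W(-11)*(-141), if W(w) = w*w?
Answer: -17097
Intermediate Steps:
W(w) = w²
O = -36 (O = (6*3)*(-2) = 18*(-2) = -36)
O + W(-11)*(-141) = -36 + (-11)²*(-141) = -36 + 121*(-141) = -36 - 17061 = -17097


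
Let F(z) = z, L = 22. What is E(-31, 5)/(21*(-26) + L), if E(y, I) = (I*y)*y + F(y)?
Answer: -2387/262 ≈ -9.1107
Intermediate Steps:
E(y, I) = y + I*y² (E(y, I) = (I*y)*y + y = I*y² + y = y + I*y²)
E(-31, 5)/(21*(-26) + L) = (-31*(1 + 5*(-31)))/(21*(-26) + 22) = (-31*(1 - 155))/(-546 + 22) = -31*(-154)/(-524) = 4774*(-1/524) = -2387/262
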